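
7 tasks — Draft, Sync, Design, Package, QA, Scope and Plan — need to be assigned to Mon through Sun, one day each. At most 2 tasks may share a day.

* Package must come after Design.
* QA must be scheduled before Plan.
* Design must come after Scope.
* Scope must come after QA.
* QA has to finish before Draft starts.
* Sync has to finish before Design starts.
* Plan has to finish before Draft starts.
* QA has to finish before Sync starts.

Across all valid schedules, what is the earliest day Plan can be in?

Precedence pushes Plan to at least Tue; downstream work caps Plan at Sat.
Plan at Tue is achievable: Draft -> Wed, Sync -> Tue, Scope -> Wed, Package -> Fri, Plan -> Tue, Design -> Thu, QA -> Mon.

Tue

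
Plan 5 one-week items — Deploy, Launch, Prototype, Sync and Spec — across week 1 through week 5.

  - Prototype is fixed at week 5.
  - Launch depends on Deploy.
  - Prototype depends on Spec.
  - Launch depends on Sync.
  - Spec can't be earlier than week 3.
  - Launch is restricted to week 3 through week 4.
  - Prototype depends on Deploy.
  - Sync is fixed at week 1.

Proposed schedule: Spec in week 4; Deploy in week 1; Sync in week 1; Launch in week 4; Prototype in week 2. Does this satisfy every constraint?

Launch is restricted to week 3 through week 4 — holds.
Prototype depends on Spec — violated.
Prototype depends on Deploy — holds.
Prototype is fixed at week 5 — violated.
Launch depends on Deploy — holds.
Launch depends on Sync — holds.
Spec can't be earlier than week 3 — holds.
Sync is fixed at week 1 — holds.

No — it violates: Prototype is fixed at week 5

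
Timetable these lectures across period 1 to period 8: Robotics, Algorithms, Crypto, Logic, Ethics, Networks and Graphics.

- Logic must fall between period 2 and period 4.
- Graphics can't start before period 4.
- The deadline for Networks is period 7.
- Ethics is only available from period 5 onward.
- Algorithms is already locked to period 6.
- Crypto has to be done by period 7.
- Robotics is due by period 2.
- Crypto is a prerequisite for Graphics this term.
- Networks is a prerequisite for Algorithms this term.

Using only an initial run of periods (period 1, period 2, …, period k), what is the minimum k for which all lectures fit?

The precedence chain requires at least 2 distinct periods.
Algorithms can't be placed before period 6, so the schedule must run through at least period 6.
6 works (last occupied period: period 6): for example Logic -> period 2; Crypto -> period 1; Networks -> period 1; Algorithms -> period 6; Graphics -> period 4; Ethics -> period 5; Robotics -> period 1.

6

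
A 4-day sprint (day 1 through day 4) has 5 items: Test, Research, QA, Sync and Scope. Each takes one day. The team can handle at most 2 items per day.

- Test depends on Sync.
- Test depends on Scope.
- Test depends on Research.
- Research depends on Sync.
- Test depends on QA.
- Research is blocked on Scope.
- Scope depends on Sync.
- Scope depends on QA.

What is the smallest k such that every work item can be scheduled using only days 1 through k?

4 days

The precedence chain requires at least 4 distinct days.
With at most 2 per day and 5 work items, at least 3 days are needed.
4 works (last occupied day: day 4): for example Test in day 4; Scope in day 2; Sync in day 1; QA in day 1; Research in day 3.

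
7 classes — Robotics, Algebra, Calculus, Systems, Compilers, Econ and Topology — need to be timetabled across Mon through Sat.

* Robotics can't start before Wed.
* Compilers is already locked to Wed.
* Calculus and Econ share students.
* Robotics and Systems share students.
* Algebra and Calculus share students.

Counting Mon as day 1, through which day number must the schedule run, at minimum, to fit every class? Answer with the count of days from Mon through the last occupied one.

3

Robotics can't be placed before Wed — that is day 3 counting from Mon — so the schedule must run through at least 3 days.
3 works (last occupied day: Wed): for example Topology -> Mon, Compilers -> Wed, Robotics -> Wed, Calculus -> Tue, Algebra -> Mon, Systems -> Mon, Econ -> Mon.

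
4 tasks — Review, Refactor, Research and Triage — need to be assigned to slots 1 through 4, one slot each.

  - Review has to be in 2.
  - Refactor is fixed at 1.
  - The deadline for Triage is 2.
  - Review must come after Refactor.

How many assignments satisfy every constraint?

Splitting on Research: it can be 1 (2), 2 (2), 3 (2), 4 (2). Listing each branch's schedules as (Review, Refactor, Triage):
Research=1: (2,1,1) (2,1,2) — 2.
Research=2: (2,1,1) (2,1,2) — 2.
Research=3: (2,1,1) (2,1,2) — 2.
Research=4: (2,1,1) (2,1,2) — 2.
Summing: 2 + 2 + 2 + 2 = 8.

8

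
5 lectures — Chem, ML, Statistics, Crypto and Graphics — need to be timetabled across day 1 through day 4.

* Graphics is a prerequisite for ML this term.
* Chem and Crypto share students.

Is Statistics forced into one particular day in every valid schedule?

No

Statistics can be day 1 (e.g. Chem in day 1, ML in day 2, Statistics in day 1, Graphics in day 1, Crypto in day 2) or day 2 (e.g. Chem -> day 1, Crypto -> day 2, Statistics -> day 2, Graphics -> day 1, ML -> day 2).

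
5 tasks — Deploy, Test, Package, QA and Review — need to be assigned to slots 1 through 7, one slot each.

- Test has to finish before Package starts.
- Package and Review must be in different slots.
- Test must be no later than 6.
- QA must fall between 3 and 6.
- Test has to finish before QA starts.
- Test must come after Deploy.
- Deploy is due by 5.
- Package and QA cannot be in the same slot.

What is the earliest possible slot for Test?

2

Precedence pushes Test to at least 2; Test's own window allows nothing later than 6; downstream work caps Test at 5.
Test at 2 is achievable: Package -> 4, QA -> 3, Review -> 1, Test -> 2, Deploy -> 1.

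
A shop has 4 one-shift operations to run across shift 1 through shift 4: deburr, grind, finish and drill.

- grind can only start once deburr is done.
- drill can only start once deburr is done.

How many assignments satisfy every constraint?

Splitting on deburr: it can be shift 1 (36), shift 2 (16), shift 3 (4). Listing each branch's schedules as (grind, finish, drill) by shift number:
deburr=shift 1: (2,1,2) (2,1,3) (2,1,4) (2,2,2) (2,2,3) (2,2,4) (2,3,2) (2,3,3) (2,3,4) (2,4,2) (2,4,3) (2,4,4) (3,1,2) (3,1,3) (3,1,4) (3,2,2) (3,2,3) (3,2,4) (3,3,2) (3,3,3) (3,3,4) (3,4,2) (3,4,3) (3,4,4) (4,1,2) (4,1,3) (4,1,4) (4,2,2) (4,2,3) (4,2,4) (4,3,2) (4,3,3) (4,3,4) (4,4,2) (4,4,3) (4,4,4) — 36.
deburr=shift 2: (3,1,3) (3,1,4) (3,2,3) (3,2,4) (3,3,3) (3,3,4) (3,4,3) (3,4,4) (4,1,3) (4,1,4) (4,2,3) (4,2,4) (4,3,3) (4,3,4) (4,4,3) (4,4,4) — 16.
deburr=shift 3: (4,1,4) (4,2,4) (4,3,4) (4,4,4) — 4.
Summing: 36 + 16 + 4 = 56.

56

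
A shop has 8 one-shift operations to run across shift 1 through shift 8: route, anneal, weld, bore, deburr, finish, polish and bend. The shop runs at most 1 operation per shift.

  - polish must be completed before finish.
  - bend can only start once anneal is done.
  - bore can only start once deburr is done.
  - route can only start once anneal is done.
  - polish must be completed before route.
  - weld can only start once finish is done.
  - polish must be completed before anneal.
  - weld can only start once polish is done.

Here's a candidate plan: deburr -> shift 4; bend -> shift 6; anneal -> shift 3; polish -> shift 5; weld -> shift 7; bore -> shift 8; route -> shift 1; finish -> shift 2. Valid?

No. polish must be completed before route is not satisfied.

bend can only start once anneal is done — holds.
bore can only start once deburr is done — holds.
polish must be completed before finish — violated.
weld can only start once polish is done — holds.
route can only start once anneal is done — violated.
weld can only start once finish is done — holds.
The shop runs at most 1 operation per shift — holds.
polish must be completed before anneal — violated.
polish must be completed before route — violated.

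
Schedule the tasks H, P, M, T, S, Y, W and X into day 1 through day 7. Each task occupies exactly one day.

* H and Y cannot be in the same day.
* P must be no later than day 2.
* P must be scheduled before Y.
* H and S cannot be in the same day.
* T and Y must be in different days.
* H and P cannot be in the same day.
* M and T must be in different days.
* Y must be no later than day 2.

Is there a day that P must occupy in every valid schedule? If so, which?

P's own window allows nothing later than day 2; downstream work caps P at day 1.
So P is pinned to day 1.

day 1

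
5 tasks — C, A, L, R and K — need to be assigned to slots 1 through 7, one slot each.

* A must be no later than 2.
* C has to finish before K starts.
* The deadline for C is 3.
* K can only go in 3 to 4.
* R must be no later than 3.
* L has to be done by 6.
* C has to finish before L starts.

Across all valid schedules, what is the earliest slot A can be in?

1

A's own window allows nothing later than 2.
A at 1 is achievable: K -> 3, L -> 2, C -> 1, A -> 1, R -> 1.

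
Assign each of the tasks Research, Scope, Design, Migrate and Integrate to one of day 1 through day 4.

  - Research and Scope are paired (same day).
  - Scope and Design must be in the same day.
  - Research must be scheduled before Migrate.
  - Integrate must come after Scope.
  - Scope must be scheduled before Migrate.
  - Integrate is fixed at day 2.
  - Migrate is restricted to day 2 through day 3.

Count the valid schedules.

Enumerating: Scope -> day 1; Research -> day 1; Integrate -> day 2; Design -> day 1; Migrate -> day 2 | Research=day 1, Scope=day 1, Design=day 1, Migrate=day 3, Integrate=day 2.

2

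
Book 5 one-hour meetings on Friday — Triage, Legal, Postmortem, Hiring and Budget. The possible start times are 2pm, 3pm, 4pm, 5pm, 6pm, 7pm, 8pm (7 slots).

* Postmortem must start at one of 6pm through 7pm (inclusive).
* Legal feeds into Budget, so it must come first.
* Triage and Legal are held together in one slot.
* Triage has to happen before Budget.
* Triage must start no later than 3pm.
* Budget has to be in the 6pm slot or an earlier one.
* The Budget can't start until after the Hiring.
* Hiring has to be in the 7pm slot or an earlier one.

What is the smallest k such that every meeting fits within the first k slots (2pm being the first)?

The precedence chain requires at least 2 distinct slots.
Postmortem can't be placed before 6pm — that is slot 5 counting from 2pm — so the schedule must run through at least 5 slots.
5 works (last occupied slot: 6pm): for example Legal in 2pm, Postmortem in 6pm, Hiring in 2pm, Triage in 2pm, Budget in 3pm.

5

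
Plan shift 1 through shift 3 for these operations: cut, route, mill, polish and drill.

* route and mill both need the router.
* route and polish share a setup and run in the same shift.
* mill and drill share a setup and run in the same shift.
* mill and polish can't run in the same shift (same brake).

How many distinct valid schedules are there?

18

Splitting on cut: it can be shift 1 (6), shift 2 (6), shift 3 (6). Listing each branch's schedules as (route, mill, polish, drill) by shift number:
cut=shift 1: (1,2,1,2) (1,3,1,3) (2,1,2,1) (2,3,2,3) (3,1,3,1) (3,2,3,2) — 6.
cut=shift 2: (1,2,1,2) (1,3,1,3) (2,1,2,1) (2,3,2,3) (3,1,3,1) (3,2,3,2) — 6.
cut=shift 3: (1,2,1,2) (1,3,1,3) (2,1,2,1) (2,3,2,3) (3,1,3,1) (3,2,3,2) — 6.
Summing: 6 + 6 + 6 = 18.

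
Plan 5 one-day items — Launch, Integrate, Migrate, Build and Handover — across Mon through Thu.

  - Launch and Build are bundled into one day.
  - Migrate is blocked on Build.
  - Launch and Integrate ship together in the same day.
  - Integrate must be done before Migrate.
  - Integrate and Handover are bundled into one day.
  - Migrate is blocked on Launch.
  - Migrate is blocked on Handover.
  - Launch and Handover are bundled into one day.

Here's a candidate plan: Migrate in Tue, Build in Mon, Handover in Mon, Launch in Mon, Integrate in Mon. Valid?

Valid

Integrate must be done before Migrate — holds.
Integrate and Handover are bundled into one day — holds.
Migrate is blocked on Build — holds.
Migrate is blocked on Handover — holds.
Migrate is blocked on Launch — holds.
Launch and Handover are bundled into one day — holds.
Launch and Integrate ship together in the same day — holds.
Launch and Build are bundled into one day — holds.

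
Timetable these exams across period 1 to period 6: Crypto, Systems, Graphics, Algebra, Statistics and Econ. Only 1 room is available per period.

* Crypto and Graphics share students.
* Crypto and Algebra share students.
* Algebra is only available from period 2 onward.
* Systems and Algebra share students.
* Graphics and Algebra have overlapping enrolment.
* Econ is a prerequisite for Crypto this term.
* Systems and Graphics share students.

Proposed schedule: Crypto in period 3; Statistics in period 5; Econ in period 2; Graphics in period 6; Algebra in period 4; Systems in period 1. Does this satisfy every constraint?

Yes

Algebra is only available from period 2 onward — holds.
Crypto and Graphics share students — holds.
Crypto and Algebra share students — holds.
Graphics and Algebra have overlapping enrolment — holds.
Systems and Algebra share students — holds.
Econ is a prerequisite for Crypto this term — holds.
Only 1 room is available per period — holds.
Systems and Graphics share students — holds.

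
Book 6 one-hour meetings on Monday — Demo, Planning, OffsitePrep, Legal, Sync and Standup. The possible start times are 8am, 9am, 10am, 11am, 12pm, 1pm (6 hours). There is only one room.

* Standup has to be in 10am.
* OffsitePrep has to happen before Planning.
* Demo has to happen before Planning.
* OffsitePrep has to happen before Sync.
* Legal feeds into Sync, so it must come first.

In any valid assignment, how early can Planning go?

11am

Precedence pushes Planning to at least 9am.
Planning at 11am is achievable: Demo in 9am, Standup in 10am, Planning in 11am, OffsitePrep in 8am, Legal in 12pm, Sync in 1pm.
Nothing earlier works — the capacity limit rule out every hour before 11am.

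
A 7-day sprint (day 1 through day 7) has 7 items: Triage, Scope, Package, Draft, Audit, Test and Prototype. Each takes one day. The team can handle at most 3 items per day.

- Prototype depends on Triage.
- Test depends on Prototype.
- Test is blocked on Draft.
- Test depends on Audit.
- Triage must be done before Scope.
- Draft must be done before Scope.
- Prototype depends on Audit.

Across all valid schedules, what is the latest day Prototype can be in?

day 6

Precedence pushes Prototype to at least day 2; downstream work caps Prototype at day 6.
Prototype at day 6 is achievable: Prototype=day 6, Test=day 7, Scope=day 2, Triage=day 1, Package=day 2, Draft=day 1, Audit=day 1.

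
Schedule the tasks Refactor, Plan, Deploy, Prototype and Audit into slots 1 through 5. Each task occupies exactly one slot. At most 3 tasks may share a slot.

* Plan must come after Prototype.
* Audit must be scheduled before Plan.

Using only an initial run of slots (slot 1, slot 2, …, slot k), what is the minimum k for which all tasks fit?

2 slots

The precedence chain requires at least 2 distinct slots.
With at most 3 per slot and 5 tasks, at least 2 slots are needed.
2 works (last occupied slot: 2): for example Plan in 2; Prototype in 1; Audit in 1; Refactor in 1; Deploy in 2.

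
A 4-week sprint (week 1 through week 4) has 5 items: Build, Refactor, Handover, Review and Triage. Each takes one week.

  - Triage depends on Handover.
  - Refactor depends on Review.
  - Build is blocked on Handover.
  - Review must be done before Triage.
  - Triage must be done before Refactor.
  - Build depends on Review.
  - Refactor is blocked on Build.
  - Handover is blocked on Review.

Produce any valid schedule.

Review=week 1; Build=week 3; Handover=week 2; Refactor=week 4; Triage=week 3

Checking: Review(week 1) before Handover(week 2); Review(week 1) before Build(week 3); Review(week 1) before Refactor(week 4); Build(week 3) before Refactor(week 4); Handover(week 2) before Build(week 3); Triage(week 3) before Refactor(week 4); Review(week 1) before Triage(week 3); Handover(week 2) before Triage(week 3).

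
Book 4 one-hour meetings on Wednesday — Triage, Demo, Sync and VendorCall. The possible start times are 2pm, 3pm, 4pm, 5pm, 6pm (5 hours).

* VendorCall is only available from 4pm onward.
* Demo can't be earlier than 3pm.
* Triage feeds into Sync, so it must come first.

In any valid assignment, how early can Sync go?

3pm

Precedence pushes Sync to at least 3pm.
Sync at 3pm is achievable: Sync in 3pm, Triage in 2pm, Demo in 3pm, VendorCall in 4pm.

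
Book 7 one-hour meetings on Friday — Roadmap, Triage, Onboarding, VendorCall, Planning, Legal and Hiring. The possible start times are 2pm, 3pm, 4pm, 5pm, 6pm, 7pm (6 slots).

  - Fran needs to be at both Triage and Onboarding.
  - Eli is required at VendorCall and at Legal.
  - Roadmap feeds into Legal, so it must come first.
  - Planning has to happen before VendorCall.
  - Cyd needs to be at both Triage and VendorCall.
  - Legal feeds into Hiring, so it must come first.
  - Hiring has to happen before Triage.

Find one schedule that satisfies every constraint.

Triage in 5pm, Hiring in 4pm, VendorCall in 4pm, Legal in 3pm, Onboarding in 2pm, Planning in 2pm, Roadmap in 2pm

Checking: Legal(3pm) before Hiring(4pm); Roadmap(2pm) before Legal(3pm); Hiring(4pm) before Triage(5pm); Planning(2pm) before VendorCall(4pm); Triage(5pm) != VendorCall(4pm); Triage(5pm) != Onboarding(2pm); VendorCall(4pm) != Legal(3pm).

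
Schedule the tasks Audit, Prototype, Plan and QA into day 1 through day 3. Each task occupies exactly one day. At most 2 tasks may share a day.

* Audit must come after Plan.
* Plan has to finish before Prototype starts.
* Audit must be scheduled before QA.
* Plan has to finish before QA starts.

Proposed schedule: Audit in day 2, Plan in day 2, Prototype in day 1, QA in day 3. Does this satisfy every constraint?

No — it violates: Plan has to finish before Prototype starts

Audit must be scheduled before QA — holds.
At most 2 tasks may share a day — holds.
Plan has to finish before QA starts — holds.
Audit must come after Plan — violated.
Plan has to finish before Prototype starts — violated.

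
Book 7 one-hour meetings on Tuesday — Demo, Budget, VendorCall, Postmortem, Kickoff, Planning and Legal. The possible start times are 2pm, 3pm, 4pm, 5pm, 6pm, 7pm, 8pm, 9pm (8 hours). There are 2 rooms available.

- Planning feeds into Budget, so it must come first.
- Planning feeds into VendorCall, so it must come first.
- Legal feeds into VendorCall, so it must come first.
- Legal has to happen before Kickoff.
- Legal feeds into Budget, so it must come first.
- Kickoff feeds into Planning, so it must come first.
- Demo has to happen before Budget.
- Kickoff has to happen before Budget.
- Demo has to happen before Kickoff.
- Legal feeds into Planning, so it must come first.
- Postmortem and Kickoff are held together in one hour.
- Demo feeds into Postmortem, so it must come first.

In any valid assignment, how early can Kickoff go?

Precedence pushes Kickoff to at least 3pm; downstream work caps Kickoff at 7pm.
Kickoff at 3pm is achievable: Planning=4pm, Kickoff=3pm, Legal=2pm, Budget=5pm, Demo=2pm, Postmortem=3pm, VendorCall=5pm.

3pm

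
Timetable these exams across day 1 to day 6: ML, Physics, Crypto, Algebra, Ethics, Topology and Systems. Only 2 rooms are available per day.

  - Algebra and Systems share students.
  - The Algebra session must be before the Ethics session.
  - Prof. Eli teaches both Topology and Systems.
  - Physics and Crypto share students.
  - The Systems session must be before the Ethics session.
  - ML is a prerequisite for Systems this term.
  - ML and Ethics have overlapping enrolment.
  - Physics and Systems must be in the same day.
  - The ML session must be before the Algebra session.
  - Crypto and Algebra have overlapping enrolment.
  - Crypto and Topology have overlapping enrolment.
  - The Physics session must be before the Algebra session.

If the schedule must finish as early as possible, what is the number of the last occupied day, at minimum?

The precedence chain requires at least 4 distinct days.
With at most 2 per day and 7 exams, at least 4 days are needed.
4 works (last occupied day: day 4): for example Physics -> day 2; Ethics -> day 4; Crypto -> day 1; Topology -> day 3; Systems -> day 2; ML -> day 1; Algebra -> day 3.

4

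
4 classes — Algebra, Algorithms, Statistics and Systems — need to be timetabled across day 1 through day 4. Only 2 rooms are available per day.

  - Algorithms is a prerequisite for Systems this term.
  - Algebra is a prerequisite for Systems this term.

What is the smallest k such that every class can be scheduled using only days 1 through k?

The precedence chain requires at least 2 distinct days.
With at most 2 per day and 4 classes, at least 2 days are needed.
2 works (last occupied day: day 2): for example Algorithms=day 1, Systems=day 2, Statistics=day 2, Algebra=day 1.

2 days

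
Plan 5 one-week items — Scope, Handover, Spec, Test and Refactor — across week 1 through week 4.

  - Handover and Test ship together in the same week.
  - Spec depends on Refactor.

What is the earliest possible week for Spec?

week 2

Precedence pushes Spec to at least week 2.
Spec at week 2 is achievable: Refactor=week 1, Test=week 1, Spec=week 2, Handover=week 1, Scope=week 1.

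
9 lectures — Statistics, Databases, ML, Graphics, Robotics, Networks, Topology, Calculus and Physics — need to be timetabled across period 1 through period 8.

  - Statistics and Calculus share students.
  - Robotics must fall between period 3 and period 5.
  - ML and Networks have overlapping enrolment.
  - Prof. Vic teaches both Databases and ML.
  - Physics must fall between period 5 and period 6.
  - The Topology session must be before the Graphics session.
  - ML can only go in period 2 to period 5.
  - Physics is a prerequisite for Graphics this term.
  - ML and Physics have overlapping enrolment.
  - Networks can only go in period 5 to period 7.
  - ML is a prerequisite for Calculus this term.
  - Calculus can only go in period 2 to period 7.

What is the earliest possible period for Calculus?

Calculus is available from period 2; precedence pushes Calculus to at least period 3; Calculus's own window allows nothing later than period 7.
Calculus at period 3 is achievable: Statistics -> period 1, Topology -> period 1, Physics -> period 5, Robotics -> period 3, Databases -> period 1, Calculus -> period 3, ML -> period 2, Networks -> period 5, Graphics -> period 6.

period 3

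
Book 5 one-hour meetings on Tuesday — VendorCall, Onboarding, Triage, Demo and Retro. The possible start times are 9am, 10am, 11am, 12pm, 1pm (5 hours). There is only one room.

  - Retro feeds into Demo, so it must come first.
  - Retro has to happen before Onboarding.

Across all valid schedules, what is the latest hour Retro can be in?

Downstream work caps Retro at 12pm.
Retro at 11am is achievable: Onboarding=12pm; Demo=1pm; Retro=11am; VendorCall=9am; Triage=10am.
Nothing later works — the capacity limit rule out every hour after 11am.

11am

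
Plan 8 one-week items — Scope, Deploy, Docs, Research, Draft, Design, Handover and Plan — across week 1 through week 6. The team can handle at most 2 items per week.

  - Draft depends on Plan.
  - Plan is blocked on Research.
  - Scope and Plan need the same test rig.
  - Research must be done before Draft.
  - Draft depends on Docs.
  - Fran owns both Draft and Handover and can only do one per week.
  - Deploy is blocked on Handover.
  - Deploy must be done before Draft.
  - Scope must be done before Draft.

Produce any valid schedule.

Plan=week 2, Draft=week 4, Handover=week 1, Scope=week 3, Docs=week 3, Research=week 1, Deploy=week 2, Design=week 4

Checking: Scope(week 3) before Draft(week 4); Handover(week 1) before Deploy(week 2); Research(week 1) before Draft(week 4); Deploy(week 2) before Draft(week 4); Research(week 1) before Plan(week 2); Docs(week 3) before Draft(week 4); Plan(week 2) before Draft(week 4); Scope(week 3) != Plan(week 2); Draft(week 4) != Handover(week 1); max 2 per week (cap 2).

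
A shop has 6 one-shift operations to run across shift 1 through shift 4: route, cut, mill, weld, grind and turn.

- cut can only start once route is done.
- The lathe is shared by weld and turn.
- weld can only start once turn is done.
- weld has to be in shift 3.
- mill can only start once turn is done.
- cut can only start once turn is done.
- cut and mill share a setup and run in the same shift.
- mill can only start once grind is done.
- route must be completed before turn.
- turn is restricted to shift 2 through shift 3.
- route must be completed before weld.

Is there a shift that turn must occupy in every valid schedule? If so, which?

turn's window is shift 2–shift 3.
weld is fixed at shift 3, and turn can't share a shift with weld.
So turn must be shift 2.

shift 2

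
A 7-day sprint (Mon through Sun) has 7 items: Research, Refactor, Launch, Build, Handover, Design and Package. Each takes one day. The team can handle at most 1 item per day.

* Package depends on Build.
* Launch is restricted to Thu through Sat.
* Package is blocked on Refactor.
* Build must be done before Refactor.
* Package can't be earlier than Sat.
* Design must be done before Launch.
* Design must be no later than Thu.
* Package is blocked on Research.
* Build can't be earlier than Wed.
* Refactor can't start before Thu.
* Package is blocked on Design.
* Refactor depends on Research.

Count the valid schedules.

44

Splitting on Research: it can be Mon (16), Tue (16), Wed (6), Thu (4), Fri (2). Listing each branch's schedules as (Refactor, Launch, Build, Handover, Design, Package):
Research=Mon: (Thu,Fri,Wed,Sat,Tue,Sun) (Thu,Fri,Wed,Sun,Tue,Sat) (Thu,Sat,Wed,Fri,Tue,Sun) (Fri,Thu,Wed,Sat,Tue,Sun) (Fri,Thu,Wed,Sun,Tue,Sat) (Fri,Sat,Wed,Tue,Thu,Sun) (Fri,Sat,Wed,Thu,Tue,Sun) (Fri,Sat,Thu,Tue,Wed,Sun) (Fri,Sat,Thu,Wed,Tue,Sun) (Sat,Thu,Wed,Fri,Tue,Sun) (Sat,Thu,Fri,Tue,Wed,Sun) (Sat,Thu,Fri,Wed,Tue,Sun) (Sat,Fri,Wed,Tue,Thu,Sun) (Sat,Fri,Wed,Thu,Tue,Sun) (Sat,Fri,Thu,Tue,Wed,Sun) (Sat,Fri,Thu,Wed,Tue,Sun) — 16.
Research=Tue: (Thu,Fri,Wed,Sat,Mon,Sun) (Thu,Fri,Wed,Sun,Mon,Sat) (Thu,Sat,Wed,Fri,Mon,Sun) (Fri,Thu,Wed,Sat,Mon,Sun) (Fri,Thu,Wed,Sun,Mon,Sat) (Fri,Sat,Wed,Mon,Thu,Sun) (Fri,Sat,Wed,Thu,Mon,Sun) (Fri,Sat,Thu,Mon,Wed,Sun) (Fri,Sat,Thu,Wed,Mon,Sun) (Sat,Thu,Wed,Fri,Mon,Sun) (Sat,Thu,Fri,Mon,Wed,Sun) (Sat,Thu,Fri,Wed,Mon,Sun) (Sat,Fri,Wed,Mon,Thu,Sun) (Sat,Fri,Wed,Thu,Mon,Sun) (Sat,Fri,Thu,Mon,Wed,Sun) (Sat,Fri,Thu,Wed,Mon,Sun) — 16.
Research=Wed: (Fri,Sat,Thu,Mon,Tue,Sun) (Fri,Sat,Thu,Tue,Mon,Sun) (Sat,Thu,Fri,Mon,Tue,Sun) (Sat,Thu,Fri,Tue,Mon,Sun) (Sat,Fri,Thu,Mon,Tue,Sun) (Sat,Fri,Thu,Tue,Mon,Sun) — 6.
Research=Thu: (Fri,Sat,Wed,Mon,Tue,Sun) (Fri,Sat,Wed,Tue,Mon,Sun) (Sat,Fri,Wed,Mon,Tue,Sun) (Sat,Fri,Wed,Tue,Mon,Sun) — 4.
Research=Fri: (Sat,Thu,Wed,Mon,Tue,Sun) (Sat,Thu,Wed,Tue,Mon,Sun) — 2.
Summing: 16 + 16 + 6 + 4 + 2 = 44.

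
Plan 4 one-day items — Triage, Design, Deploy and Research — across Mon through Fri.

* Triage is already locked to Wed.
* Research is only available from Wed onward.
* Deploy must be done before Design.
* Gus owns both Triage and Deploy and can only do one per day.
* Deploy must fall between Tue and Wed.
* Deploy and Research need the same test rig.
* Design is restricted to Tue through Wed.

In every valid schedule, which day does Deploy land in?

Deploy's window is Tue–Wed.
Triage is fixed at Wed, and Deploy can't share a day with Triage.
So Deploy must be Tue.

Tue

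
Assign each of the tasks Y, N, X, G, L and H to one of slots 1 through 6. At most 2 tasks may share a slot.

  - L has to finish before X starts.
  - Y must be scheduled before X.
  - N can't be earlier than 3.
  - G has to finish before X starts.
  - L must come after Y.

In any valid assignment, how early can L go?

2

Precedence pushes L to at least 2; downstream work caps L at 5.
L at 2 is achievable: H in 2, X in 3, L in 2, G in 1, N in 3, Y in 1.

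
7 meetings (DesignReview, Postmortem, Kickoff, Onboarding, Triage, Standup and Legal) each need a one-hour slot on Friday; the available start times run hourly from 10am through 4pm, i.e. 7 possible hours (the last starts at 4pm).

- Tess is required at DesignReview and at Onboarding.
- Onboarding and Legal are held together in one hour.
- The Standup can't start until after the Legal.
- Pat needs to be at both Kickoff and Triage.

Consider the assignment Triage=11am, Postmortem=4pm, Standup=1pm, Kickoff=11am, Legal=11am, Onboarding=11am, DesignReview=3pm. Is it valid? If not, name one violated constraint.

Tess is required at DesignReview and at Onboarding — holds.
Pat needs to be at both Kickoff and Triage — violated.
Onboarding and Legal are held together in one hour — holds.
The Standup can't start until after the Legal — holds.

No — it violates: Pat needs to be at both Kickoff and Triage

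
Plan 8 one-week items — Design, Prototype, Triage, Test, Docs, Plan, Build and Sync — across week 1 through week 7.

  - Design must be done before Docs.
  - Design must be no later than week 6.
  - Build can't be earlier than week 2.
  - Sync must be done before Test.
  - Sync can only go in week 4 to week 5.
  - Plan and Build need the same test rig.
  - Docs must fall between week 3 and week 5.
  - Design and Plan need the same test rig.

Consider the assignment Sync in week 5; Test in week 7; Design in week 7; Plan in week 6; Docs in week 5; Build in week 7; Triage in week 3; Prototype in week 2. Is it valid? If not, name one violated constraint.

Design and Plan need the same test rig — holds.
Sync can only go in week 4 to week 5 — holds.
Sync must be done before Test — holds.
Plan and Build need the same test rig — holds.
Build can't be earlier than week 2 — holds.
Docs must fall between week 3 and week 5 — holds.
Design must be no later than week 6 — violated.
Design must be done before Docs — violated.

Invalid. Design must be no later than week 6.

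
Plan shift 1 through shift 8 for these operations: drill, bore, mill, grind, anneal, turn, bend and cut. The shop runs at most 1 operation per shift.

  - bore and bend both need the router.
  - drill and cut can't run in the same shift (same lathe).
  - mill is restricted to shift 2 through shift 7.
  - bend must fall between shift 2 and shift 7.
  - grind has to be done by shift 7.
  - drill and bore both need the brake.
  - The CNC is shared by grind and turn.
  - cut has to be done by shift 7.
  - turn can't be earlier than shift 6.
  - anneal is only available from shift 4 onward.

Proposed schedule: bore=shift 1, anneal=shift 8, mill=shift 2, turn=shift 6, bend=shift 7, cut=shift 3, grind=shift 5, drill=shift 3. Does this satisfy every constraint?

The CNC is shared by grind and turn — holds.
anneal is only available from shift 4 onward — holds.
The shop runs at most 1 operation per shift — violated.
drill and cut can't run in the same shift (same lathe) — violated.
grind has to be done by shift 7 — holds.
bend must fall between shift 2 and shift 7 — holds.
mill is restricted to shift 2 through shift 7 — holds.
drill and bore both need the brake — holds.
cut has to be done by shift 7 — holds.
turn can't be earlier than shift 6 — holds.
bore and bend both need the router — holds.

No. drill and cut can't run in the same shift (same lathe) is not satisfied.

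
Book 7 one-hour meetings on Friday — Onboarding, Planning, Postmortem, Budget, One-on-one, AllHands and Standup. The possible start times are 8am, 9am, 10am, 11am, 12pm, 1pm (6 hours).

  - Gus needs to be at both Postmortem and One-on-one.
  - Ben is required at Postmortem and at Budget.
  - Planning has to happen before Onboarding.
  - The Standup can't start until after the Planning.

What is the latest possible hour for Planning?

12pm

Downstream work caps Planning at 12pm.
Planning at 12pm is achievable: Budget in 9am; Onboarding in 1pm; AllHands in 8am; Standup in 1pm; One-on-one in 9am; Postmortem in 8am; Planning in 12pm.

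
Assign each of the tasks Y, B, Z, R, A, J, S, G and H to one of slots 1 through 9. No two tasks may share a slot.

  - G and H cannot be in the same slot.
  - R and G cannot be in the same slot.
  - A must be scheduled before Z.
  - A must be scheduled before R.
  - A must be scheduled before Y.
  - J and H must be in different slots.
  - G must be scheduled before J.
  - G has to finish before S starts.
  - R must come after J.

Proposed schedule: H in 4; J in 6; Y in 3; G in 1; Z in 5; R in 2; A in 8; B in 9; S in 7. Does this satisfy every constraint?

Invalid. A must be scheduled before R.

A must be scheduled before R — violated.
G and H cannot be in the same slot — holds.
R and G cannot be in the same slot — holds.
A must be scheduled before Y — violated.
G must be scheduled before J — holds.
J and H must be in different slots — holds.
G has to finish before S starts — holds.
A must be scheduled before Z — violated.
No two tasks may share a slot — holds.
R must come after J — violated.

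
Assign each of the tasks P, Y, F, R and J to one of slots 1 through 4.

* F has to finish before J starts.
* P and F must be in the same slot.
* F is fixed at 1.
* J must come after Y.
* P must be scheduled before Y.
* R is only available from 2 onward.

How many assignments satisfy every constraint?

Splitting on Y: it can be 2 (6), 3 (3). Listing each branch's schedules as (P, F, R, J):
Y=2: (1,1,2,3) (1,1,2,4) (1,1,3,3) (1,1,3,4) (1,1,4,3) (1,1,4,4) — 6.
Y=3: (1,1,2,4) (1,1,3,4) (1,1,4,4) — 3.
Summing: 6 + 3 = 9.

9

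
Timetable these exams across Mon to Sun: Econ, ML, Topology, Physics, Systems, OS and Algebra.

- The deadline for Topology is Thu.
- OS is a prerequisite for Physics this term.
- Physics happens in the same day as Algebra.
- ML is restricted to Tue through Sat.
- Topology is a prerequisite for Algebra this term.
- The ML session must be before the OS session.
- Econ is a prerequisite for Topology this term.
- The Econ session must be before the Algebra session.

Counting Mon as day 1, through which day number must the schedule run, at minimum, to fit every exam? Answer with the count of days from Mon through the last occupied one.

The precedence chain requires at least 3 distinct days.
Propagating the time windows through the other constraints, Physics can't land before Thu — that is day 4 counting from Mon — so the schedule must run through at least 4 days.
4 works (last occupied day: Thu): for example Topology=Tue, Algebra=Thu, Physics=Thu, OS=Wed, Systems=Mon, Econ=Mon, ML=Tue.

4 days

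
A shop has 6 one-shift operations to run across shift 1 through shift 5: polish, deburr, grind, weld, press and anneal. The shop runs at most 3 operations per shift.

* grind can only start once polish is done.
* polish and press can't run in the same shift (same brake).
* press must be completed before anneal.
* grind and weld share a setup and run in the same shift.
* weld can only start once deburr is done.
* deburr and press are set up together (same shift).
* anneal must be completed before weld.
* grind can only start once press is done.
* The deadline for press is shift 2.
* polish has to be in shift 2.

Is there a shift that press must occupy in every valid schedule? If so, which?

press's window is shift 1–shift 2.
polish is fixed at shift 2, and press can't share a shift with polish.
So press must be shift 1.

shift 1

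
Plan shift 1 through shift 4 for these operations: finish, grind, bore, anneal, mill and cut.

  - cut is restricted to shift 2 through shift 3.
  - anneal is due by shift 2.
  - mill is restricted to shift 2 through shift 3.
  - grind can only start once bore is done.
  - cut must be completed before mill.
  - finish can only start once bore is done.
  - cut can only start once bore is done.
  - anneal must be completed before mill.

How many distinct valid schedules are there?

18

Splitting on finish: it can be shift 2 (6), shift 3 (6), shift 4 (6). Listing each branch's schedules as (grind, bore, anneal, mill, cut) by shift number:
finish=shift 2: (2,1,1,3,2) (2,1,2,3,2) (3,1,1,3,2) (3,1,2,3,2) (4,1,1,3,2) (4,1,2,3,2) — 6.
finish=shift 3: (2,1,1,3,2) (2,1,2,3,2) (3,1,1,3,2) (3,1,2,3,2) (4,1,1,3,2) (4,1,2,3,2) — 6.
finish=shift 4: (2,1,1,3,2) (2,1,2,3,2) (3,1,1,3,2) (3,1,2,3,2) (4,1,1,3,2) (4,1,2,3,2) — 6.
Summing: 6 + 6 + 6 = 18.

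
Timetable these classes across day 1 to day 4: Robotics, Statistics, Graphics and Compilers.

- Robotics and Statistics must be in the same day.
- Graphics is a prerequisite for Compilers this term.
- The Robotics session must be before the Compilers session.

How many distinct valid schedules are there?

Splitting on Robotics: it can be day 1 (6), day 2 (5), day 3 (3). Listing each branch's schedules as (Statistics, Graphics, Compilers) by day number:
Robotics=day 1: (1,1,2) (1,1,3) (1,1,4) (1,2,3) (1,2,4) (1,3,4) — 6.
Robotics=day 2: (2,1,3) (2,1,4) (2,2,3) (2,2,4) (2,3,4) — 5.
Robotics=day 3: (3,1,4) (3,2,4) (3,3,4) — 3.
Summing: 6 + 5 + 3 = 14.

14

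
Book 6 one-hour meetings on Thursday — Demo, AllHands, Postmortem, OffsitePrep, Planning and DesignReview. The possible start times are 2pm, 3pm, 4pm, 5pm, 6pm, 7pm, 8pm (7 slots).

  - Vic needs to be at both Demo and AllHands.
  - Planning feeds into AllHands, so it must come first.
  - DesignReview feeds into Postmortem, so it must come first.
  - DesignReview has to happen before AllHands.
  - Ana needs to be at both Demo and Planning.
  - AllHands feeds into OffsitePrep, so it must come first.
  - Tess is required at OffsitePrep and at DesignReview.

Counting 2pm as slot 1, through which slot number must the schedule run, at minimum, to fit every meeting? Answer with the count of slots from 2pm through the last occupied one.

The precedence chain requires at least 3 distinct slots.
3 works (last occupied slot: 4pm): for example Planning=2pm, OffsitePrep=4pm, DesignReview=2pm, AllHands=3pm, Demo=4pm, Postmortem=3pm.

3 slots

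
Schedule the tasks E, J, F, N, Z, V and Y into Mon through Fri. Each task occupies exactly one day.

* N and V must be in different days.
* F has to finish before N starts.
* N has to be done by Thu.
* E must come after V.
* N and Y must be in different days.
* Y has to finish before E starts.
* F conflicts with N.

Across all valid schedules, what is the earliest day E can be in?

Tue

Precedence pushes E to at least Tue.
E at Tue is achievable: V -> Mon, F -> Mon, N -> Tue, E -> Tue, Z -> Mon, J -> Mon, Y -> Mon.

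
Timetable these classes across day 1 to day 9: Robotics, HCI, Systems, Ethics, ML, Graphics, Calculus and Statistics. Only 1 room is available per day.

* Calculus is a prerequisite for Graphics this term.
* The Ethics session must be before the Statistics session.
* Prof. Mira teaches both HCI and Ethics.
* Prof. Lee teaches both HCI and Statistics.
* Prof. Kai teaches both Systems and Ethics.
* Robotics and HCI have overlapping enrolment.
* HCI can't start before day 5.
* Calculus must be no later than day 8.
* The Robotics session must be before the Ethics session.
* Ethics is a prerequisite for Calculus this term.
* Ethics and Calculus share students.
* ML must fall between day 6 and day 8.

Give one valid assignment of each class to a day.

Ethics -> day 2, Graphics -> day 4, Calculus -> day 3, Systems -> day 8, ML -> day 6, HCI -> day 5, Robotics -> day 1, Statistics -> day 7

Checking: Ethics(day 2) before Statistics(day 7); Ethics(day 2) before Calculus(day 3); Robotics(day 1) before Ethics(day 2); Calculus(day 3) before Graphics(day 4); HCI(day 5) != Ethics(day 2); Ethics(day 2) != Calculus(day 3); HCI(day 5) != Statistics(day 7); Systems(day 8) != Ethics(day 2); Robotics(day 1) != HCI(day 5); Calculus=day 3 in [day 1,day 8]; HCI=day 5 in [day 5,day 9]; ML=day 6 in [day 6,day 8]; max 1 per day (cap 1).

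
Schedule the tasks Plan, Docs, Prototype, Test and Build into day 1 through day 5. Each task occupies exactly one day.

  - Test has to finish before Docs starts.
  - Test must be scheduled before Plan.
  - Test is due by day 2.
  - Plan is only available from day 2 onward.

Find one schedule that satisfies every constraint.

Build=day 1; Test=day 1; Docs=day 2; Prototype=day 1; Plan=day 2

Checking: Test(day 1) before Docs(day 2); Test(day 1) before Plan(day 2); Plan=day 2 in [day 2,day 5]; Test=day 1 in [day 1,day 2].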